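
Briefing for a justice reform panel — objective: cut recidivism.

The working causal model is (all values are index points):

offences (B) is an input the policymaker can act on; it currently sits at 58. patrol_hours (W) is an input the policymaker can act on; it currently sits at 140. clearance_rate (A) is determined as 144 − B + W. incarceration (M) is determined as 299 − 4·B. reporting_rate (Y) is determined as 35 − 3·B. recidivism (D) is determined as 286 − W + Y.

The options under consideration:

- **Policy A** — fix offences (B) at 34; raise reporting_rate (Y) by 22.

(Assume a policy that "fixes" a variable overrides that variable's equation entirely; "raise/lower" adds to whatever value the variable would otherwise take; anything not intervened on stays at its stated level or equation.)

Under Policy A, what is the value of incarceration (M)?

163

Policy A (B := 34, Y + 22):
  B = 34
  M = 299 − 4·34 = 163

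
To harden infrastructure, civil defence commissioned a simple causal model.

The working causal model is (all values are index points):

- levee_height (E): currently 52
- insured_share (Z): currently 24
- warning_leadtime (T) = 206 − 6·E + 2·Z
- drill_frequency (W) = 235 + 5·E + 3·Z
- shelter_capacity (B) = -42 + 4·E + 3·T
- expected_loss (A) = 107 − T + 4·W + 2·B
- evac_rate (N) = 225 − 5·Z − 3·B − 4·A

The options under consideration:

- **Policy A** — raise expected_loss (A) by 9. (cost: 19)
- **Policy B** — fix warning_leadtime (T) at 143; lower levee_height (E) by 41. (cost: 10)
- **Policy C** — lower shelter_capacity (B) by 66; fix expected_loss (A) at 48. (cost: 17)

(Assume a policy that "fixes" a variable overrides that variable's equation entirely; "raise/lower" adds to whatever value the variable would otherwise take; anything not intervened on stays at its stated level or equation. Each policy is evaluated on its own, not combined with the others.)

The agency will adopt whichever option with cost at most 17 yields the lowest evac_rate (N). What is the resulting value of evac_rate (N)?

Policy B (T := 143, E − 41):
  E = 52 − 41 = 11
  Z = 24
  T = 143
  W = 235 + 5·11 + 3·24 = 362
  B = -42 + 4·11 + 3·143 = 431
  A = 107 − 143 + 4·362 + 2·431 = 2274
  N = 225 − 5·24 − 3·431 − 4·2274 = -10284
Policy C (B − 66, A := 48):
  E = 52
  Z = 24
  T = 206 − 6·52 + 2·24 = -58
  W = 235 + 5·52 + 3·24 = 567
  B = -42 + 4·52 + 3·(-58) (−66 from intervention) = -74
  A = 48
  N = 225 − 5·24 − 3·(-74) − 4·48 = 135
Comparing — Policy B: N=-10284, Policy C: N=135. Lowest is -10284 (Policy B).

-10284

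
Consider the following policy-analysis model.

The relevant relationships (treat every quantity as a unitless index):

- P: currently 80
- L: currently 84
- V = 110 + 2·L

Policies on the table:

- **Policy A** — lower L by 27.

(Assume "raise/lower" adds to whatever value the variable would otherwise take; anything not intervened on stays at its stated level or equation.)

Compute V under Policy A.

224

Policy A (L − 27):
  L = 84 − 27 = 57
  V = 110 + 2·57 = 224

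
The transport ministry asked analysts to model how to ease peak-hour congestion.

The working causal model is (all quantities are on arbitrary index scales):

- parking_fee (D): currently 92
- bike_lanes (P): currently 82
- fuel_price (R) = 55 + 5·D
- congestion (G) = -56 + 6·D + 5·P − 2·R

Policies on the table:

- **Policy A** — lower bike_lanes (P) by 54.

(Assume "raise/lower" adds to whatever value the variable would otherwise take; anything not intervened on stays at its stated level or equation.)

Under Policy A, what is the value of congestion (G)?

-394

Policy A (P − 54):
  D = 92
  P = 82 − 54 = 28
  R = 55 + 5·92 = 515
  G = -56 + 6·92 + 5·28 − 2·515 = -394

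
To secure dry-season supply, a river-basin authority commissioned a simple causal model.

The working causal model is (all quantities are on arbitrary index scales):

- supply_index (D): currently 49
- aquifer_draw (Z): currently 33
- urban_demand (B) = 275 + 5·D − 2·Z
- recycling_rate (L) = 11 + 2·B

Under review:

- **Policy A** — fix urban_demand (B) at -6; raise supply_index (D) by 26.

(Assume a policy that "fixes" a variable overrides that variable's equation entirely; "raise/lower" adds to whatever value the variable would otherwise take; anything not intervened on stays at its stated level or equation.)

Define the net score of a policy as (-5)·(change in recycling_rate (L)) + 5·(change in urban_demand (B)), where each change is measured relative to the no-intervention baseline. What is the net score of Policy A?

Baseline:
  D = 49
  Z = 33
  B = 275 + 5·49 − 2·33 = 454
  L = 11 + 2·454 = 919
Policy A (B := -6, D + 26):
  D = 49 + 26 = 75
  Z = 33
  B = -6
  L = 11 + 2·(-6) = -1
ΔL = -1 − 919 = -920; ΔB = -6 − 454 = -460
Score = (-5)·(-920) + 5·(-460) = 2300

2300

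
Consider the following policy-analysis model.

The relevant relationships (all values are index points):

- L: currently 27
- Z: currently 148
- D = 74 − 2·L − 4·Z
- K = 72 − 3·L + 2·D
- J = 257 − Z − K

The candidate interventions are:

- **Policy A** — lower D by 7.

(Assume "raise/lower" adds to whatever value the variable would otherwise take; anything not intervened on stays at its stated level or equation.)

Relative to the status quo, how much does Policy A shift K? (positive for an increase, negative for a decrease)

-14

Baseline:
  L = 27
  Z = 148
  D = 74 − 2·27 − 4·148 = -572
  K = 72 − 3·27 + 2·(-572) = -1153
Policy A (D − 7):
  L = 27
  Z = 148
  D = 74 − 2·27 − 4·148 (−7 from intervention) = -579
  K = 72 − 3·27 + 2·(-579) = -1167
Change in K: -1167 − (-1153) = -14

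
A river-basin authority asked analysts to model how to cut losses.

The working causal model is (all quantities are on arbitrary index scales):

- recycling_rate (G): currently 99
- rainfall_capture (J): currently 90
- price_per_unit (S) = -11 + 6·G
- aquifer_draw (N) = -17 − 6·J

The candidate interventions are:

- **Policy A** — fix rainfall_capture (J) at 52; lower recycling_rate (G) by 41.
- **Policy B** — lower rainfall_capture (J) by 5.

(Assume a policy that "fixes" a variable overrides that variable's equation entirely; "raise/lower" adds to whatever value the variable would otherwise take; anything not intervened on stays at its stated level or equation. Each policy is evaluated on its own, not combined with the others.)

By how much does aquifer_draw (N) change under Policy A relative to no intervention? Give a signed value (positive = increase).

228

Baseline:
  J = 90
  N = -17 − 6·90 = -557
Policy A (J := 52, G − 41):
  J = 52
  N = -17 − 6·52 = -329
Change in N: -329 − (-557) = 228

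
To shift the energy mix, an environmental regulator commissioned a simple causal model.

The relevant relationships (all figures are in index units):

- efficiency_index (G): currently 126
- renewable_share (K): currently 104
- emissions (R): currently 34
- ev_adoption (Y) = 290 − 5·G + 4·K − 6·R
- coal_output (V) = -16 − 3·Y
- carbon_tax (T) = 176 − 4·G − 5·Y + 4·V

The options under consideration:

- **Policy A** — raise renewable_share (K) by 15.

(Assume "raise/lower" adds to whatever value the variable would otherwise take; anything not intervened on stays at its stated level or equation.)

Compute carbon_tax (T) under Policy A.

Policy A (K + 15):
  G = 126
  K = 104 + 15 = 119
  R = 34
  Y = 290 − 5·126 + 4·119 − 6·34 = -68
  V = -16 − 3·(-68) = 188
  T = 176 − 4·126 − 5·(-68) + 4·188 = 764

764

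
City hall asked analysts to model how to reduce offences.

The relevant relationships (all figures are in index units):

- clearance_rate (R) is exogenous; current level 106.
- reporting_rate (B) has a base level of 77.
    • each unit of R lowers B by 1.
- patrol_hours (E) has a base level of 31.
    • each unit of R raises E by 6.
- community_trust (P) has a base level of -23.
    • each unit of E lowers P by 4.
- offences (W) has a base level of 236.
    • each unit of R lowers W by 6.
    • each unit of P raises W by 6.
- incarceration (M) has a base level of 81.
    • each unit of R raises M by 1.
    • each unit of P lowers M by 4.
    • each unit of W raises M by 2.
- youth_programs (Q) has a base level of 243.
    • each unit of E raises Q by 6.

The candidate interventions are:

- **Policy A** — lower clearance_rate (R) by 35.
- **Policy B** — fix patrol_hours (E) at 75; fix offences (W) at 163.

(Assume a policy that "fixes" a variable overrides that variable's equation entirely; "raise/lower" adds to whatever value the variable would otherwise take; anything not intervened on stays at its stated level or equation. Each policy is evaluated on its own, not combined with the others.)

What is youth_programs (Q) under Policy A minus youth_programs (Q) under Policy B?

Policy A (R − 35):
  R = 106 − 35 = 71
  E = 31 + 6·71 = 457
  Q = 243 + 6·457 = 2985
Policy B (E := 75, W := 163):
  R = 106
  E = 75
  Q = 243 + 6·75 = 693
Q: 2985 − 693 = 2292

2292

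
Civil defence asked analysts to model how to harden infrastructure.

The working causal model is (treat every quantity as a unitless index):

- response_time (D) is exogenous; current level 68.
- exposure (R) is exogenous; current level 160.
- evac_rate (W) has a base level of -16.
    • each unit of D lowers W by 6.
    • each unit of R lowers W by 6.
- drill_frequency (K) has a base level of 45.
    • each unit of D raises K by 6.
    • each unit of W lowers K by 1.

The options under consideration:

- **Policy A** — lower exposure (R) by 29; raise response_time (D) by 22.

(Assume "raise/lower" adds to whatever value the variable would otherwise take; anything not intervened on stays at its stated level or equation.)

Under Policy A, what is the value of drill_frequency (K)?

Policy A (R − 29, D + 22):
  D = 68 + 22 = 90
  R = 160 − 29 = 131
  W = -16 − 6·90 − 6·131 = -1342
  K = 45 + 6·90 − (-1342) = 1927

1927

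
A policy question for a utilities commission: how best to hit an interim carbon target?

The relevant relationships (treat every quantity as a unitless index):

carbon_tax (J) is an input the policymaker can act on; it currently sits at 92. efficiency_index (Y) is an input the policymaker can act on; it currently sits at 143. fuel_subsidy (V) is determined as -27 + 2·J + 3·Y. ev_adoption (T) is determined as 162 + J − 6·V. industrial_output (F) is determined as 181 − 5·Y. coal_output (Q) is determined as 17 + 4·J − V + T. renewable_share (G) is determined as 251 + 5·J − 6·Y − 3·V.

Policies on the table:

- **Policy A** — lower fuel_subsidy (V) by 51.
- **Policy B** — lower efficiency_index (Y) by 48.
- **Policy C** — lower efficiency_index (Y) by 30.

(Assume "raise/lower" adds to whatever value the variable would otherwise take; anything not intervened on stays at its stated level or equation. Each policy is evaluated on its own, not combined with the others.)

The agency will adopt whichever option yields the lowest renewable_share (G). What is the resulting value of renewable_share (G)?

Policy A (V − 51):
  J = 92
  Y = 143
  V = -27 + 2·92 + 3·143 (−51 from intervention) = 535
  G = 251 + 5·92 − 6·143 − 3·535 = -1752
Policy B (Y − 48):
  J = 92
  Y = 143 − 48 = 95
  V = -27 + 2·92 + 3·95 = 442
  G = 251 + 5·92 − 6·95 − 3·442 = -1185
Policy C (Y − 30):
  J = 92
  Y = 143 − 30 = 113
  V = -27 + 2·92 + 3·113 = 496
  G = 251 + 5·92 − 6·113 − 3·496 = -1455
Comparing — Policy A: G=-1752, Policy B: G=-1185, Policy C: G=-1455. Lowest is -1752 (Policy A).

-1752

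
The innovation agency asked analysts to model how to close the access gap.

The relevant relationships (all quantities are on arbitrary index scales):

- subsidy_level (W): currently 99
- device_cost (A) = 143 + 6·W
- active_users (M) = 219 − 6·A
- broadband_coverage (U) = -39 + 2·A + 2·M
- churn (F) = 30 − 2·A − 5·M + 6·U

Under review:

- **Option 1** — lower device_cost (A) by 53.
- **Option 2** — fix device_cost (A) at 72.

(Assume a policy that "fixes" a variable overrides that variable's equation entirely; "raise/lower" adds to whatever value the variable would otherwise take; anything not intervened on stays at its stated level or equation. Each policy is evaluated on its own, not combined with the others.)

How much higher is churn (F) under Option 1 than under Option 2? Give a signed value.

Option 1 (A − 53):
  W = 99
  A = 143 + 6·99 (−53 from intervention) = 684
  M = 219 − 6·684 = -3885
  U = -39 + 2·684 + 2·(-3885) = -6441
  F = 30 − 2·684 − 5·(-3885) + 6·(-6441) = -20559
Option 2 (A := 72):
  W = 99
  A = 72
  M = 219 − 6·72 = -213
  U = -39 + 2·72 + 2·(-213) = -321
  F = 30 − 2·72 − 5·(-213) + 6·(-321) = -975
F: -20559 − (-975) = -19584

-19584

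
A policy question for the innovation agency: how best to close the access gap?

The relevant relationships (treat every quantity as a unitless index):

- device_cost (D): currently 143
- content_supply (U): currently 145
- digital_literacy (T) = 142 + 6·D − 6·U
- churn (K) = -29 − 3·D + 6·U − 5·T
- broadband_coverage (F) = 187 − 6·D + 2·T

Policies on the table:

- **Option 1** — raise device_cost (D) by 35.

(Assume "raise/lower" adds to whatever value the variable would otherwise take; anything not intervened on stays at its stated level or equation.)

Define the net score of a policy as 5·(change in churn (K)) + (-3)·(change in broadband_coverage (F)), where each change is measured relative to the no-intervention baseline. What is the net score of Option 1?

Baseline:
  D = 143
  U = 145
  T = 142 + 6·143 − 6·145 = 130
  K = -29 − 3·143 + 6·145 − 5·130 = -238
  F = 187 − 6·143 + 2·130 = -411
Option 1 (D + 35):
  D = 143 + 35 = 178
  U = 145
  T = 142 + 6·178 − 6·145 = 340
  K = -29 − 3·178 + 6·145 − 5·340 = -1393
  F = 187 − 6·178 + 2·340 = -201
ΔK = -1393 − (-238) = -1155; ΔF = -201 − (-411) = 210
Score = 5·(-1155) + (-3)·210 = -6405

-6405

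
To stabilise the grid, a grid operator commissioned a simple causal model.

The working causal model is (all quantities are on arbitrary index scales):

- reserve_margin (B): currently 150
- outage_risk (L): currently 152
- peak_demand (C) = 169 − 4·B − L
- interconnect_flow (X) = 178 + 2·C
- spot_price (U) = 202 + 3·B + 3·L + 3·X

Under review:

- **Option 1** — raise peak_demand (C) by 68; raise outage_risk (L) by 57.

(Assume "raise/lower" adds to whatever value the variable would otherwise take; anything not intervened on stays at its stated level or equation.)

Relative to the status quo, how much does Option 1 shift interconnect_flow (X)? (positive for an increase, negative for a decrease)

Baseline:
  B = 150
  L = 152
  C = 169 − 4·150 − 152 = -583
  X = 178 + 2·(-583) = -988
Option 1 (C + 68, L + 57):
  B = 150
  L = 152 + 57 = 209
  C = 169 − 4·150 − 209 (+68 from intervention) = -572
  X = 178 + 2·(-572) = -966
Change in X: -966 − (-988) = 22

22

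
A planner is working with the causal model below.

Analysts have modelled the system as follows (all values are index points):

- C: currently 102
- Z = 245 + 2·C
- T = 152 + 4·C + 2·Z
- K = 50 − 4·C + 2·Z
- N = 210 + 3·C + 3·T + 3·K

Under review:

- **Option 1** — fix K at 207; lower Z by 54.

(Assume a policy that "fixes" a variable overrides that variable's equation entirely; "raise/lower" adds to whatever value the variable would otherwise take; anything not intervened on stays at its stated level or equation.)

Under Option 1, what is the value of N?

5187

Option 1 (K := 207, Z − 54):
  C = 102
  Z = 245 + 2·102 (−54 from intervention) = 395
  T = 152 + 4·102 + 2·395 = 1350
  K = 207
  N = 210 + 3·102 + 3·1350 + 3·207 = 5187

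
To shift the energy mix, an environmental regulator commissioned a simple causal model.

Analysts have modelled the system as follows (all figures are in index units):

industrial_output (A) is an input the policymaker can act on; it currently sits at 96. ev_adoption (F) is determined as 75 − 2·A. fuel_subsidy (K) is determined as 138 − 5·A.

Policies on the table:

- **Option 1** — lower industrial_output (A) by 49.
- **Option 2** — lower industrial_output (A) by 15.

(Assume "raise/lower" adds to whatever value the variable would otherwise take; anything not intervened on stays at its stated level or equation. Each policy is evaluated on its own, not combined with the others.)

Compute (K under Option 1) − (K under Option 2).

170

Option 1 (A − 49):
  A = 96 − 49 = 47
  K = 138 − 5·47 = -97
Option 2 (A − 15):
  A = 96 − 15 = 81
  K = 138 − 5·81 = -267
K: -97 − (-267) = 170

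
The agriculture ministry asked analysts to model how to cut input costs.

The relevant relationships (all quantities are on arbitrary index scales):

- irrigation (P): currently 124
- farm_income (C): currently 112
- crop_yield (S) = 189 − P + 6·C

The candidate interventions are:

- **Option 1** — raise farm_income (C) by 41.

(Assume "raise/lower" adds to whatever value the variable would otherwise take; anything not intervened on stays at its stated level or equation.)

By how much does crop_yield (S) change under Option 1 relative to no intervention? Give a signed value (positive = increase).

Baseline:
  P = 124
  C = 112
  S = 189 − 124 + 6·112 = 737
Option 1 (C + 41):
  P = 124
  C = 112 + 41 = 153
  S = 189 − 124 + 6·153 = 983
Change in S: 983 − 737 = 246

246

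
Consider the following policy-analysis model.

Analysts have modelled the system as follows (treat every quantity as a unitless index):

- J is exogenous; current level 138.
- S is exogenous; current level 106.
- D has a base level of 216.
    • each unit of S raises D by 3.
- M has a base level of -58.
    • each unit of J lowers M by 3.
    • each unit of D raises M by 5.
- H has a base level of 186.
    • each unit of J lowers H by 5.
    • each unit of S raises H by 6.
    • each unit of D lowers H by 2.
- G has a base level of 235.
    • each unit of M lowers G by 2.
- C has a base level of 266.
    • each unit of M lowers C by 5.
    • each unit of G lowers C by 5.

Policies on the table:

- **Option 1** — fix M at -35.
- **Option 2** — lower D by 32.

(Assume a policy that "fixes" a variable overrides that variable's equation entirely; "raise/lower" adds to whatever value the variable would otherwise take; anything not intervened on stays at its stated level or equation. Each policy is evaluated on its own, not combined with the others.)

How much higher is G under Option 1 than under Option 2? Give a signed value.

Option 1 (M := -35):
  J = 138
  S = 106
  D = 216 + 3·106 = 534
  M = -35
  G = 235 − 2·(-35) = 305
Option 2 (D − 32):
  J = 138
  S = 106
  D = 216 + 3·106 (−32 from intervention) = 502
  M = -58 − 3·138 + 5·502 = 2038
  G = 235 − 2·2038 = -3841
G: 305 − (-3841) = 4146

4146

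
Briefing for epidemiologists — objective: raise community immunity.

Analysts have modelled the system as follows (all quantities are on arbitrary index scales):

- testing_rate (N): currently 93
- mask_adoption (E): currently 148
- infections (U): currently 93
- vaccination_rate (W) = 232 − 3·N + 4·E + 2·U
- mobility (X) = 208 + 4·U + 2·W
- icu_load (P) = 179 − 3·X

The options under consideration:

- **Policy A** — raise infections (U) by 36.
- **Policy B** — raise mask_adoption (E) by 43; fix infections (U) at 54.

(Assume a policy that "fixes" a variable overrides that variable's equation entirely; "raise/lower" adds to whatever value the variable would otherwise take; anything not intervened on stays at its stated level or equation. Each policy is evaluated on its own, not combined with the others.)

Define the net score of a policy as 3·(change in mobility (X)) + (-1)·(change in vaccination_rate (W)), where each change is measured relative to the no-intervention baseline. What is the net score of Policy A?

792

Baseline:
  N = 93
  E = 148
  U = 93
  W = 232 − 3·93 + 4·148 + 2·93 = 731
  X = 208 + 4·93 + 2·731 = 2042
Policy A (U + 36):
  N = 93
  E = 148
  U = 93 + 36 = 129
  W = 232 − 3·93 + 4·148 + 2·129 = 803
  X = 208 + 4·129 + 2·803 = 2330
ΔX = 2330 − 2042 = 288; ΔW = 803 − 731 = 72
Score = 3·288 + (-1)·72 = 792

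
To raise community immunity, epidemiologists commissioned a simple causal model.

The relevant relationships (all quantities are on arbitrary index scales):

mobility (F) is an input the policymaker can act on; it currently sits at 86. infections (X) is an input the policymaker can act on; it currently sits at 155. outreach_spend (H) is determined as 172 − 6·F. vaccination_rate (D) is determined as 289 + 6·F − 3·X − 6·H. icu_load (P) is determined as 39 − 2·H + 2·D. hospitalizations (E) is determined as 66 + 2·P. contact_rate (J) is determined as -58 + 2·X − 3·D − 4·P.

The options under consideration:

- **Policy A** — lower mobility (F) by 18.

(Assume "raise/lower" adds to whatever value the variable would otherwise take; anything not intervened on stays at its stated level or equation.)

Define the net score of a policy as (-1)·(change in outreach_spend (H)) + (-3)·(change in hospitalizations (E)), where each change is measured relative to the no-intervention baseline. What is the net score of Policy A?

Baseline:
  F = 86
  X = 155
  H = 172 − 6·86 = -344
  D = 289 + 6·86 − 3·155 − 6·(-344) = 2404
  P = 39 − 2·(-344) + 2·2404 = 5535
  E = 66 + 2·5535 = 11136
Policy A (F − 18):
  F = 86 − 18 = 68
  X = 155
  H = 172 − 6·68 = -236
  D = 289 + 6·68 − 3·155 − 6·(-236) = 1648
  P = 39 − 2·(-236) + 2·1648 = 3807
  E = 66 + 2·3807 = 7680
ΔH = -236 − (-344) = 108; ΔE = 7680 − 11136 = -3456
Score = (-1)·108 + (-3)·(-3456) = 10260

10260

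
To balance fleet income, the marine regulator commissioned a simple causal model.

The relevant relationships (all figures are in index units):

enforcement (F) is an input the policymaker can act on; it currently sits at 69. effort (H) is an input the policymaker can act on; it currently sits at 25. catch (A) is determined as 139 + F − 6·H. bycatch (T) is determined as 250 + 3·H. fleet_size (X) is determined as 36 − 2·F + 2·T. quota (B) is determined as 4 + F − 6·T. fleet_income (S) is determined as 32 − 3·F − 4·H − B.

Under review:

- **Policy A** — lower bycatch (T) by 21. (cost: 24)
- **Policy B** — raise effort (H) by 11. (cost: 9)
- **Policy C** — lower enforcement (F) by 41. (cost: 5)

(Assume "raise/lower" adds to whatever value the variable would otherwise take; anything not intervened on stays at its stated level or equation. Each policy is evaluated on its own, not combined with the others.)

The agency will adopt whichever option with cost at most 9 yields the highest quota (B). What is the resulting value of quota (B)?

-1918

Policy B (H + 11):
  F = 69
  H = 25 + 11 = 36
  T = 250 + 3·36 = 358
  B = 4 + 69 − 6·358 = -2075
Policy C (F − 41):
  F = 69 − 41 = 28
  H = 25
  T = 250 + 3·25 = 325
  B = 4 + 28 − 6·325 = -1918
Comparing — Policy B: B=-2075, Policy C: B=-1918. Highest is -1918 (Policy C).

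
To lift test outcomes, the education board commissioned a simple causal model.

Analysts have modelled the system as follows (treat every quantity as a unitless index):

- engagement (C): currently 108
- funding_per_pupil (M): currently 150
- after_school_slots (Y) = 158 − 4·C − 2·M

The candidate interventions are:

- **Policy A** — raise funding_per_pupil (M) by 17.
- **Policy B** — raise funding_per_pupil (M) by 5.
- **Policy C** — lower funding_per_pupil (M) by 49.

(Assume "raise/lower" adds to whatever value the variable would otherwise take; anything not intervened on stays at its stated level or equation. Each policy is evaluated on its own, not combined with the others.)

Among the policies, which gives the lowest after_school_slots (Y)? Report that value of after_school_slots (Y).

Policy A (M + 17):
  C = 108
  M = 150 + 17 = 167
  Y = 158 − 4·108 − 2·167 = -608
Policy B (M + 5):
  C = 108
  M = 150 + 5 = 155
  Y = 158 − 4·108 − 2·155 = -584
Policy C (M − 49):
  C = 108
  M = 150 − 49 = 101
  Y = 158 − 4·108 − 2·101 = -476
Comparing — Policy A: Y=-608, Policy B: Y=-584, Policy C: Y=-476. Lowest is -608 (Policy A).

-608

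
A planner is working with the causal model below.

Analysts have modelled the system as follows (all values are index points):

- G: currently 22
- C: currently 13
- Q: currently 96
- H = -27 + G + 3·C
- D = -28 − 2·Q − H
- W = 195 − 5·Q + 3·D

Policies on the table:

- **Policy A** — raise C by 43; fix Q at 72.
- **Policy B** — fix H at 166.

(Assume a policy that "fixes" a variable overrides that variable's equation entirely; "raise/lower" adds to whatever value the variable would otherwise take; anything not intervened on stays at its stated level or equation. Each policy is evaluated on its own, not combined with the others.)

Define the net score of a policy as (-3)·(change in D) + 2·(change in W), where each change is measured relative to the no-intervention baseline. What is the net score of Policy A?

Baseline:
  G = 22
  C = 13
  Q = 96
  H = -27 + 22 + 3·13 = 34
  D = -28 − 2·96 − 34 = -254
  W = 195 − 5·96 + 3·(-254) = -1047
Policy A (C + 43, Q := 72):
  G = 22
  C = 13 + 43 = 56
  Q = 72
  H = -27 + 22 + 3·56 = 163
  D = -28 − 2·72 − 163 = -335
  W = 195 − 5·72 + 3·(-335) = -1170
ΔD = -335 − (-254) = -81; ΔW = -1170 − (-1047) = -123
Score = (-3)·(-81) + 2·(-123) = -3

-3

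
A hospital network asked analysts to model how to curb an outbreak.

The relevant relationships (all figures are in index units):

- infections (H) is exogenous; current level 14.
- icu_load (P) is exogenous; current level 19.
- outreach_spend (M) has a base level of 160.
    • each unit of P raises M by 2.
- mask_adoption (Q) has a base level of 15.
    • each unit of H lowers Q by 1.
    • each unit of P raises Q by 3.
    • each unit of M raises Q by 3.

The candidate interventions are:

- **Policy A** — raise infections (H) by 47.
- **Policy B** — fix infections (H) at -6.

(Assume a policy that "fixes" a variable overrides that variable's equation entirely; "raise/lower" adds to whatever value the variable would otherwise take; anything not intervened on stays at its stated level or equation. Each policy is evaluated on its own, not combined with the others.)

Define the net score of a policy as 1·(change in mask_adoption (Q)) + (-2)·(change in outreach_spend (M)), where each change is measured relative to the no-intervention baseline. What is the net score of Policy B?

20

Baseline:
  H = 14
  P = 19
  M = 160 + 2·19 = 198
  Q = 15 − 14 + 3·19 + 3·198 = 652
Policy B (H := -6):
  H = -6
  P = 19
  M = 160 + 2·19 = 198
  Q = 15 − (-6) + 3·19 + 3·198 = 672
ΔQ = 672 − 652 = 20; ΔM = 198 − 198 = 0
Score = 1·20 + (-2)·0 = 20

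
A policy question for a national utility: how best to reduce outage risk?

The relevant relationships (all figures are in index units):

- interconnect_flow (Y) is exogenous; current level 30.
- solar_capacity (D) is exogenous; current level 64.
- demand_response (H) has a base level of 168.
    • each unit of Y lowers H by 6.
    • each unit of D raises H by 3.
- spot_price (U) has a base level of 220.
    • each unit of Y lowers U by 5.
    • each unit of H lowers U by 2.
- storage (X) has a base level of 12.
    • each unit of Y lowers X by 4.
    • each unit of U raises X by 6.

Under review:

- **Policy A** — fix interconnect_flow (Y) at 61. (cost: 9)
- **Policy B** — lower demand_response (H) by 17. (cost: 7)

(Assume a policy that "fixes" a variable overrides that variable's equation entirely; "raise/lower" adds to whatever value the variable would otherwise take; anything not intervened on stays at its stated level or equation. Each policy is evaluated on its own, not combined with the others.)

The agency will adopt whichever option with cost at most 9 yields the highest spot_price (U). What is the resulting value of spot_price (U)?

-73

Policy A (Y := 61):
  Y = 61
  D = 64
  H = 168 − 6·61 + 3·64 = -6
  U = 220 − 5·61 − 2·(-6) = -73
Policy B (H − 17):
  Y = 30
  D = 64
  H = 168 − 6·30 + 3·64 (−17 from intervention) = 163
  U = 220 − 5·30 − 2·163 = -256
Comparing — Policy A: U=-73, Policy B: U=-256. Highest is -73 (Policy A).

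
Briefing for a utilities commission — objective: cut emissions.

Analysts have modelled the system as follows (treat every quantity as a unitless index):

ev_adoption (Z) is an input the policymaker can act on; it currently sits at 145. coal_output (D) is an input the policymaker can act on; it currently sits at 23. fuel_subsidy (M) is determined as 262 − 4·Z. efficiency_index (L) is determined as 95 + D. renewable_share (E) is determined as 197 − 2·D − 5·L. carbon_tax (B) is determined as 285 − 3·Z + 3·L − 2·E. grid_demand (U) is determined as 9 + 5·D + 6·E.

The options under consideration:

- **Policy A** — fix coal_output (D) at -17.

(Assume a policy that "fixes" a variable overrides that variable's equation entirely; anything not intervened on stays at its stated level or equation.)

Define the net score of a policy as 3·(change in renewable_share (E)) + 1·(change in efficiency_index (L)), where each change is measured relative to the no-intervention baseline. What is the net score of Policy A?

800

Baseline:
  D = 23
  L = 95 + 23 = 118
  E = 197 − 2·23 − 5·118 = -439
Policy A (D := -17):
  D = -17
  L = 95 + (-17) = 78
  E = 197 − 2·(-17) − 5·78 = -159
ΔE = -159 − (-439) = 280; ΔL = 78 − 118 = -40
Score = 3·280 + 1·(-40) = 800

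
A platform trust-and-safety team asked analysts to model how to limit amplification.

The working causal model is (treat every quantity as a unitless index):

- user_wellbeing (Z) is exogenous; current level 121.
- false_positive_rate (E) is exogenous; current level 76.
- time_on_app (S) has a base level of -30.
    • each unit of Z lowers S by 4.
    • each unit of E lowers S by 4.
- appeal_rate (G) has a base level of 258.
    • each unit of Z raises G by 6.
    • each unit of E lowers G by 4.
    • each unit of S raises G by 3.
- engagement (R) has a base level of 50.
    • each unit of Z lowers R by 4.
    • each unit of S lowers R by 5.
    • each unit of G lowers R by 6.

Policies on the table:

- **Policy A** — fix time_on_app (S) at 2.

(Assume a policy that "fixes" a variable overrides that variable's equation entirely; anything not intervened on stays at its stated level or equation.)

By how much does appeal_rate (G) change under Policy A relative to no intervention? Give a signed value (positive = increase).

2460

Baseline:
  Z = 121
  E = 76
  S = -30 − 4·121 − 4·76 = -818
  G = 258 + 6·121 − 4·76 + 3·(-818) = -1774
Policy A (S := 2):
  Z = 121
  E = 76
  S = 2
  G = 258 + 6·121 − 4·76 + 3·2 = 686
Change in G: 686 − (-1774) = 2460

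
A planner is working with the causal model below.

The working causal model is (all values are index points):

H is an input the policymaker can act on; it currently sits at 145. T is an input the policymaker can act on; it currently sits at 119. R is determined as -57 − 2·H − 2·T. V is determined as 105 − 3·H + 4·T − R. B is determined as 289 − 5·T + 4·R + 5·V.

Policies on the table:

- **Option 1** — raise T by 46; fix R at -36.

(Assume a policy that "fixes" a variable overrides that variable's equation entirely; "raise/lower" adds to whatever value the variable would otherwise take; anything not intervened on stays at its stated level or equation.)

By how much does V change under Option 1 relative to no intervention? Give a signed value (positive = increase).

Baseline:
  H = 145
  T = 119
  R = -57 − 2·145 − 2·119 = -585
  V = 105 − 3·145 + 4·119 − (-585) = 731
Option 1 (T + 46, R := -36):
  H = 145
  T = 119 + 46 = 165
  R = -36
  V = 105 − 3·145 + 4·165 − (-36) = 366
Change in V: 366 − 731 = -365

-365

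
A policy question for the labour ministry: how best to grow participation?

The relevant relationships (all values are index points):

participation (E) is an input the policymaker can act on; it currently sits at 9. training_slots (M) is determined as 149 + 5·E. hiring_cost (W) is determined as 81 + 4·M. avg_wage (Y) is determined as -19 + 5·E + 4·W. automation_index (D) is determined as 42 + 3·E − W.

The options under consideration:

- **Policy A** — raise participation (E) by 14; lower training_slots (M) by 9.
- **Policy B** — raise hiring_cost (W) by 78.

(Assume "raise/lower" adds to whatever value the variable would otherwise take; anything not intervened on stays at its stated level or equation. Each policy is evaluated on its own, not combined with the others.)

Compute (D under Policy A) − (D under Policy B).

-124

Policy A (E + 14, M − 9):
  E = 9 + 14 = 23
  M = 149 + 5·23 (−9 from intervention) = 255
  W = 81 + 4·255 = 1101
  D = 42 + 3·23 − 1101 = -990
Policy B (W + 78):
  E = 9
  M = 149 + 5·9 = 194
  W = 81 + 4·194 (+78 from intervention) = 935
  D = 42 + 3·9 − 935 = -866
D: -990 − (-866) = -124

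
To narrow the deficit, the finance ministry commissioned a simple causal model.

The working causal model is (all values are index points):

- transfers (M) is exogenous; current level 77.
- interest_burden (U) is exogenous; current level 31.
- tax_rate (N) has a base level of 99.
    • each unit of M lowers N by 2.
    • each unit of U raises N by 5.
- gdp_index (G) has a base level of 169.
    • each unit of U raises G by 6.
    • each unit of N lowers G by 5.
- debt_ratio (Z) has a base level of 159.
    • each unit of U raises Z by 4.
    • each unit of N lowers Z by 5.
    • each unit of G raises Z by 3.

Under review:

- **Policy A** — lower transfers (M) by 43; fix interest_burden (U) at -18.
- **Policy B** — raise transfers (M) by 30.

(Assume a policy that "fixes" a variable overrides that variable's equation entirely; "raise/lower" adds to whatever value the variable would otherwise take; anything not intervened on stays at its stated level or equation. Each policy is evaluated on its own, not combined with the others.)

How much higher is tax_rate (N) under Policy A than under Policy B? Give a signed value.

-99

Policy A (M − 43, U := -18):
  M = 77 − 43 = 34
  U = -18
  N = 99 − 2·34 + 5·(-18) = -59
Policy B (M + 30):
  M = 77 + 30 = 107
  U = 31
  N = 99 − 2·107 + 5·31 = 40
N: -59 − 40 = -99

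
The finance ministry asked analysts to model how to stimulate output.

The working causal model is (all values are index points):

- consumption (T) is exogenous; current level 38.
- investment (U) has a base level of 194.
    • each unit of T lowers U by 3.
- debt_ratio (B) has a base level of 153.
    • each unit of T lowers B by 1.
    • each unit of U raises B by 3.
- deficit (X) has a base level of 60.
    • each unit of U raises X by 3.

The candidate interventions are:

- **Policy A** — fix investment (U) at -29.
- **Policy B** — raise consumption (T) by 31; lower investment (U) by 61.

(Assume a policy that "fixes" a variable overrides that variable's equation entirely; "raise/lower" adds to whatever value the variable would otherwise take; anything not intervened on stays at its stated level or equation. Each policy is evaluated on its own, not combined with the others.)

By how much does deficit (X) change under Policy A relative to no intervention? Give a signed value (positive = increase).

-327

Baseline:
  T = 38
  U = 194 − 3·38 = 80
  X = 60 + 3·80 = 300
Policy A (U := -29):
  T = 38
  U = -29
  X = 60 + 3·(-29) = -27
Change in X: -27 − 300 = -327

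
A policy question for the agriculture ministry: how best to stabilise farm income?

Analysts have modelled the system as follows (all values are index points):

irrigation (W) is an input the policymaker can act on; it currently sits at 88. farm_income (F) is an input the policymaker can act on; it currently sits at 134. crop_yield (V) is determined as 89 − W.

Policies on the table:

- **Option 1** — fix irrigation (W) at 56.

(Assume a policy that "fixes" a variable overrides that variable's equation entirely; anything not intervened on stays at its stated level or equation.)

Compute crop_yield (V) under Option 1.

Option 1 (W := 56):
  W = 56
  V = 89 − 56 = 33

33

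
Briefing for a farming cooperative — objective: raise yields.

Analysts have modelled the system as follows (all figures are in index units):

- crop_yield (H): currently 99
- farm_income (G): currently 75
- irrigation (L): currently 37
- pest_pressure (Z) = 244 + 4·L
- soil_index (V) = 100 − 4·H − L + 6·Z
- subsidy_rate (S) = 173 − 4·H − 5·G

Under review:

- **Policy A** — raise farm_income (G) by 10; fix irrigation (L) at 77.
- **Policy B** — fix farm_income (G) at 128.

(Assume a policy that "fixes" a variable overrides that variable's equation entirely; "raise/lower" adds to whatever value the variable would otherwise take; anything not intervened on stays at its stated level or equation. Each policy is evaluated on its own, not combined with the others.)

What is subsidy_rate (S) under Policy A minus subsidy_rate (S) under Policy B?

Policy A (G + 10, L := 77):
  H = 99
  G = 75 + 10 = 85
  S = 173 − 4·99 − 5·85 = -648
Policy B (G := 128):
  H = 99
  G = 128
  S = 173 − 4·99 − 5·128 = -863
S: -648 − (-863) = 215

215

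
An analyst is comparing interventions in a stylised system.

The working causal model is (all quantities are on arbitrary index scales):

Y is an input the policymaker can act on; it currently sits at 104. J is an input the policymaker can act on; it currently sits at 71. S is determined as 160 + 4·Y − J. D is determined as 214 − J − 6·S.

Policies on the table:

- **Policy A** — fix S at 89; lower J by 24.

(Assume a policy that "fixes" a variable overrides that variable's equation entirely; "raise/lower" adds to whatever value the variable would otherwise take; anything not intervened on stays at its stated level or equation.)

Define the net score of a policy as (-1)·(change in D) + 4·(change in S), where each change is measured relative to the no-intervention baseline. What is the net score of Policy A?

Baseline:
  Y = 104
  J = 71
  S = 160 + 4·104 − 71 = 505
  D = 214 − 71 − 6·505 = -2887
Policy A (S := 89, J − 24):
  Y = 104
  J = 71 − 24 = 47
  S = 89
  D = 214 − 47 − 6·89 = -367
ΔD = -367 − (-2887) = 2520; ΔS = 89 − 505 = -416
Score = (-1)·2520 + 4·(-416) = -4184

-4184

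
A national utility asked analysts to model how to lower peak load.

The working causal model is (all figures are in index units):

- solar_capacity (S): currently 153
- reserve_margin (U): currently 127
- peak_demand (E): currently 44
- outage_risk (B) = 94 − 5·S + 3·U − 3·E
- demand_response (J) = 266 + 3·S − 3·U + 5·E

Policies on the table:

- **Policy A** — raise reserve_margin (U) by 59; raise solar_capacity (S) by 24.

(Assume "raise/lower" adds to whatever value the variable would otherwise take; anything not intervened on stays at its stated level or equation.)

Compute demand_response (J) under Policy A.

459

Policy A (U + 59, S + 24):
  S = 153 + 24 = 177
  U = 127 + 59 = 186
  E = 44
  J = 266 + 3·177 − 3·186 + 5·44 = 459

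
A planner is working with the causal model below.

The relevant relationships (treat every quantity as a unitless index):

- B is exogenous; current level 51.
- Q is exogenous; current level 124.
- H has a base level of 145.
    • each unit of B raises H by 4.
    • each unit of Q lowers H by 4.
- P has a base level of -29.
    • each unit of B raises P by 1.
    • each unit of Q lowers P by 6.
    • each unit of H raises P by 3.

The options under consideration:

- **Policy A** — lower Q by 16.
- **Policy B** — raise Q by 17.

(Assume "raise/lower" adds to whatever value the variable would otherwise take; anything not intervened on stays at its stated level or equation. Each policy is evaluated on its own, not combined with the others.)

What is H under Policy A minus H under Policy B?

Policy A (Q − 16):
  B = 51
  Q = 124 − 16 = 108
  H = 145 + 4·51 − 4·108 = -83
Policy B (Q + 17):
  B = 51
  Q = 124 + 17 = 141
  H = 145 + 4·51 − 4·141 = -215
H: -83 − (-215) = 132

132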